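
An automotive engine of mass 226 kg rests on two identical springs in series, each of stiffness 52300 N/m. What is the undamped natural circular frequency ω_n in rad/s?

Series springs: 1/k_eq = 2/52300, so k_eq = 52300/2 = 26150 N/m.
ω_n = √(k_eq/m) = √(26150/226) = √115.7 = 10.76 rad/s.

10.8 rad/s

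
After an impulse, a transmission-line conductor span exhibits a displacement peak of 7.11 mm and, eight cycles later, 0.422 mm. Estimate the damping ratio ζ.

Logarithmic decrement δ = (1/n)·ln(x₀/x_n) = (1/8)·ln(7.11/0.422) = (1/8)·ln(16.85) = 0.3530.
ζ = δ/√(4π² + δ²) = 0.3530/√(39.48 + 0.125) = 0.3530/6.293 = 0.05610.

0.0561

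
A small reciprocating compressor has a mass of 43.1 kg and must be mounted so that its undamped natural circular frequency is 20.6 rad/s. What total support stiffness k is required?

18300 N/m

k = m·ω_n² = 43.1 × 20.60² = 43.1 × 424.4 = 18290 N/m.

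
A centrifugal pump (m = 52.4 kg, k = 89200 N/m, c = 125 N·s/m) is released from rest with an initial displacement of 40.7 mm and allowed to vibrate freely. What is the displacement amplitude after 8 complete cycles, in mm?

9.51 mm

ζ = c/(2√(km)) = 125/(2√(89200 × 52.4)) = 125/4324 = 0.02891.
Logarithmic decrement δ = 2πζ/√(1 − ζ²) = 2π × 0.02891/√(1 − 0.000836) = 0.1817.
After n cycles, x_n/x₀ = e^(−nδ), so x_8 = 40.7 × e^(−8 × 0.1817) = 40.7 × 0.2337 = 9.511 mm.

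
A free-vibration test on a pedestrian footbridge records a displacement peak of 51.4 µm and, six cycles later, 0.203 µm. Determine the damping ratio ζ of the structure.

Logarithmic decrement δ = (1/n)·ln(x₀/x_n) = (1/6)·ln(51.4/0.203) = (1/6)·ln(253.2) = 0.9224.
ζ = δ/√(4π² + δ²) = 0.9224/√(39.48 + 0.851) = 0.9224/6.351 = 0.1452.

0.145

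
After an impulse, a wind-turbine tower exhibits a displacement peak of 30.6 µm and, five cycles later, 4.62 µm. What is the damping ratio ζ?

0.0601

Logarithmic decrement δ = (1/n)·ln(x₀/x_n) = (1/5)·ln(30.6/4.62) = (1/5)·ln(6.623) = 0.3781.
ζ = δ/√(4π² + δ²) = 0.3781/√(39.48 + 0.143) = 0.3781/6.295 = 0.06007.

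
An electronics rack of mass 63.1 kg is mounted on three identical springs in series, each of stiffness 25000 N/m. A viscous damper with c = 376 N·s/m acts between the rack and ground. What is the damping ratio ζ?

0.259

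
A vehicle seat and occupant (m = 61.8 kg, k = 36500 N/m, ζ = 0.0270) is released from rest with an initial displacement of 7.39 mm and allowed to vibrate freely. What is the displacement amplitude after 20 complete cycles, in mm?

0.248 mm

Logarithmic decrement δ = 2πζ/√(1 − ζ²) = 2π × 0.02700/√(1 − 0.000729) = 0.1697.
After n cycles, x_n/x₀ = e^(−nδ), so x_20 = 7.39 × e^(−20 × 0.1697) = 7.39 × 0.03357 = 0.2481 mm.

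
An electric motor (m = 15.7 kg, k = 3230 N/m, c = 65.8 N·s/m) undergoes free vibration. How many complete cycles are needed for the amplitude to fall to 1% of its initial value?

ζ = c/(2√(km)) = 65.8/(2√(3230 × 15.7)) = 65.8/450.4 = 0.1461.
Logarithmic decrement δ = 2πζ/√(1 − ζ²) = 2π × 0.1461/√(1 − 0.0213) = 0.9279.
x_n/x₀ = e^(−nδ) ≤ 0.01; take ln: n ≥ ln(1/0.01)/δ = 4.605/0.9279 = 4.963.
So 5 complete cycles are required.

5 cycles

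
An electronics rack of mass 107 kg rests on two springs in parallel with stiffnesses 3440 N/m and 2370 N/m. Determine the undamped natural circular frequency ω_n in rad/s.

7.37 rad/s

Parallel springs add: k_eq = 3440 + 2370 = 5810 N/m.
ω_n = √(k_eq/m) = √(5810/107) = √54.30 = 7.369 rad/s.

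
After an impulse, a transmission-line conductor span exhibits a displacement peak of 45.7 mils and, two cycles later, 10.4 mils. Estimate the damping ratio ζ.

0.117

Logarithmic decrement δ = (1/n)·ln(x₀/x_n) = (1/2)·ln(45.7/10.4) = (1/2)·ln(4.394) = 0.7401.
ζ = δ/√(4π² + δ²) = 0.7401/√(39.48 + 0.548) = 0.7401/6.327 = 0.1170.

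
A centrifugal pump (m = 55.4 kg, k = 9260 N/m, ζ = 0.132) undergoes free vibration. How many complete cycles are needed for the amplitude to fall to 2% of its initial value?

Logarithmic decrement δ = 2πζ/√(1 − ζ²) = 2π × 0.1320/√(1 − 0.0174) = 0.8367.
x_n/x₀ = e^(−nδ) ≤ 0.02; take ln: n ≥ ln(1/0.02)/δ = 3.912/0.8367 = 4.676.
So 5 complete cycles are required.

5 cycles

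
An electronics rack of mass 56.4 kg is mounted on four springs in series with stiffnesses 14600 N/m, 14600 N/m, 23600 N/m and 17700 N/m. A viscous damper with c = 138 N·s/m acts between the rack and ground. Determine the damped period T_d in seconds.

Series springs: 1/k_eq = 1/14600 + 1/14600 + 1/23600 + 1/17700 = 0.0002359, so k_eq = 4240 N/m.
ω_n = √(k_eq/m) = √(4240/56.4) = 8.670 rad/s.
Critical damping c_c = 2√(k_eq·m) = 2√(4240 × 56.4) = 978.0 N·s/m, so ζ = c/c_c = 138/978.0 = 0.1411.
ω_d = ω_n√(1 − ζ²) = 8.670 × √(1 − 0.0199) = 8.584 rad/s.
T_d = 2π/ω_d = 0.7320 s.

0.732 s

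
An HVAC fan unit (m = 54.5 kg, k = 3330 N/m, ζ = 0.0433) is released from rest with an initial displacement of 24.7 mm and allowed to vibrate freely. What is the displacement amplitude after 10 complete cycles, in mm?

Logarithmic decrement δ = 2πζ/√(1 − ζ²) = 2π × 0.04330/√(1 − 0.00187) = 0.2723.
After n cycles, x_n/x₀ = e^(−nδ), so x_10 = 24.7 × e^(−10 × 0.2723) = 24.7 × 0.06567 = 1.622 mm.

1.62 mm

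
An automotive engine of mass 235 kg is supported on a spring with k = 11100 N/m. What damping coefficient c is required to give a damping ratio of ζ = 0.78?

c_c = 2√(k·m) = 2√(11100 × 235) = 3230 N·s/m.
c = ζ·c_c = 0.78 × 3230 = 2520 N·s/m.

2520 N·s/m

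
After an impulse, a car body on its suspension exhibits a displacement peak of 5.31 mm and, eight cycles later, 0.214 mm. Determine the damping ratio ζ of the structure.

0.0638

Logarithmic decrement δ = (1/n)·ln(x₀/x_n) = (1/8)·ln(5.31/0.214) = (1/8)·ln(24.81) = 0.4014.
ζ = δ/√(4π² + δ²) = 0.4014/√(39.48 + 0.161) = 0.4014/6.296 = 0.06376.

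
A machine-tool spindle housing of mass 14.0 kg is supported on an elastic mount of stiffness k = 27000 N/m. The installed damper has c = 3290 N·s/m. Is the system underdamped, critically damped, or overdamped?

overdamped

c_c = 2√(k·m) = 1230 N·s/m; ζ = c/c_c = 3290/1230 = 2.68.
Since ζ > 1 the system is overdamped.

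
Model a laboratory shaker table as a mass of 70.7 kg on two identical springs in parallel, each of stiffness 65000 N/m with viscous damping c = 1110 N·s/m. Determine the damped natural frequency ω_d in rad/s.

42.2 rad/s

Parallel springs add: k_eq = 2 × 65000 = 130000 N/m.
ω_n = √(k_eq/m) = √(130000/70.7) = 42.88 rad/s.
Critical damping c_c = 2√(k_eq·m) = 2√(130000 × 70.7) = 6063 N·s/m, so ζ = c/c_c = 1110/6063 = 0.1831.
ω_d = ω_n√(1 − ζ²) = 42.88 × √(1 − 0.0335) = 42.16 rad/s.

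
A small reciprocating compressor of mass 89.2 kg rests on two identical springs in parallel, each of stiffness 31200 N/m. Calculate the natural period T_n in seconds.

Parallel springs add: k_eq = 2 × 31200 = 62400 N/m.
ω_n = √(k_eq/m) = √(62400/89.2) = √699.6 = 26.45 rad/s.
T_n = 2π/ω_n = 6.283/26.45 = 0.2376 s.

0.238 s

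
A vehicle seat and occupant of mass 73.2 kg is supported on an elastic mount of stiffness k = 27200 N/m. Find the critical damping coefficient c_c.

2820 N·s/m

c_c = 2√(k·m) = 2√(27200 × 73.2) = 2 × 1411 = 2822 N·s/m.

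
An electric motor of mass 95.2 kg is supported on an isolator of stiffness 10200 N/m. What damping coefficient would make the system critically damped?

c_c = 2√(k·m) = 2√(10200 × 95.2) = 2 × 985.4 = 1971 N·s/m.

1970 N·s/m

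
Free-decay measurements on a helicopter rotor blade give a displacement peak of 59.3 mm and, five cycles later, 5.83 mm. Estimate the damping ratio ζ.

Logarithmic decrement δ = (1/n)·ln(x₀/x_n) = (1/5)·ln(59.3/5.83) = (1/5)·ln(10.17) = 0.4639.
ζ = δ/√(4π² + δ²) = 0.4639/√(39.48 + 0.215) = 0.4639/6.300 = 0.07363.

0.0736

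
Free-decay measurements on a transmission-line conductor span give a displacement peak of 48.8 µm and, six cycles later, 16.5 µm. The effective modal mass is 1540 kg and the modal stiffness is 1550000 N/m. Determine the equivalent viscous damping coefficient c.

Logarithmic decrement δ = (1/n)·ln(x₀/x_n) = (1/6)·ln(48.8/16.5) = (1/6)·ln(2.958) = 0.1807.
ζ = δ/√(4π² + δ²) = 0.1807/√(39.48 + 0.0327) = 0.1807/6.286 = 0.02875.
c = ζ · 2√(km) = 0.02875 × 2√(1550000 × 1540) = 0.02875 × 97710 = 2809 N·s/m.

2810 N·s/m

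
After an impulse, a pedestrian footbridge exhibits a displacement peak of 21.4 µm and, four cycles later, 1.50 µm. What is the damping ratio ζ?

Logarithmic decrement δ = (1/n)·ln(x₀/x_n) = (1/4)·ln(21.4/1.50) = (1/4)·ln(14.27) = 0.6645.
ζ = δ/√(4π² + δ²) = 0.6645/√(39.48 + 0.442) = 0.6645/6.318 = 0.1052.

0.105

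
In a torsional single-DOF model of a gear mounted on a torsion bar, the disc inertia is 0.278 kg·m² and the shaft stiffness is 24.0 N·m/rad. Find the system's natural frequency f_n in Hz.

1.48 Hz

ω_n = √(k_t/J) = √(24.0/0.278) = √86.33 = 9.291 rad/s.
f_n = ω_n/(2π) = 9.291/6.283 = 1.479 Hz.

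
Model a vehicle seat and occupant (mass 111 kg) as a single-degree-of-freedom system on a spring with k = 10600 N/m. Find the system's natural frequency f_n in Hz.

1.56 Hz

ω_n = √(k/m) = √(10600/111) = √95.50 = 9.772 rad/s.
f_n = ω_n/(2π) = 9.772/6.283 = 1.555 Hz.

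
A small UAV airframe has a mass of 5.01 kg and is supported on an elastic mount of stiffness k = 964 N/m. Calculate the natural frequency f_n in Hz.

2.21 Hz

ω_n = √(k/m) = √(964.0/5.01) = √192.4 = 13.87 rad/s.
f_n = ω_n/(2π) = 13.87/6.283 = 2.208 Hz.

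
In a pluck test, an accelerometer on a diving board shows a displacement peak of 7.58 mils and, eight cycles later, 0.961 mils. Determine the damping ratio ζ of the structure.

0.0411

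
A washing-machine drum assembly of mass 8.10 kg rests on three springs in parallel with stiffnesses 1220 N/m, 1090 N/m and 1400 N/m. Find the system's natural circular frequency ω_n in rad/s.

Parallel springs add: k_eq = 1220 + 1090 + 1400 = 3710 N/m.
ω_n = √(k_eq/m) = √(3710/8.10) = √458.0 = 21.40 rad/s.

21.4 rad/s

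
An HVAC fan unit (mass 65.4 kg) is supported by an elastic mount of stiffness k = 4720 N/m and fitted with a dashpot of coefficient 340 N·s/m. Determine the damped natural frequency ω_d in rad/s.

ω_n = √(k/m) = √(4720/65.4) = 8.495 rad/s.
Critical damping c_c = 2√(k·m) = 2√(4720 × 65.4) = 1111 N·s/m, so ζ = c/c_c = 340/1111 = 0.3060.
ω_d = ω_n√(1 − ζ²) = 8.495 × √(1 − 0.0936) = 8.088 rad/s.

8.09 rad/s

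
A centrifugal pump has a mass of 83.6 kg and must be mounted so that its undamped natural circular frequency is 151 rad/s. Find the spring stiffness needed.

1910000 N/m

k = m·ω_n² = 83.6 × 151.0² = 83.6 × 22800 = 1906000 N/m.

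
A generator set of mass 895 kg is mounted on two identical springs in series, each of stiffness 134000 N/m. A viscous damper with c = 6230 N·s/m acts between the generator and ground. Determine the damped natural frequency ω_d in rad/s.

Series springs: 1/k_eq = 2/134000, so k_eq = 134000/2 = 67000 N/m.
ω_n = √(k_eq/m) = √(67000/895) = 8.652 rad/s.
Critical damping c_c = 2√(k_eq·m) = 2√(67000 × 895) = 15490 N·s/m, so ζ = c/c_c = 6230/15490 = 0.4023.
ω_d = ω_n√(1 − ζ²) = 8.652 × √(1 − 0.162) = 7.921 rad/s.

7.92 rad/s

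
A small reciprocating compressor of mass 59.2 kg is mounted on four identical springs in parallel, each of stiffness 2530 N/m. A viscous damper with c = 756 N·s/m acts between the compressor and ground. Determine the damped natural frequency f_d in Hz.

Parallel springs add: k_eq = 4 × 2530 = 10120 N/m.
ω_n = √(k_eq/m) = √(10120/59.2) = 13.07 rad/s.
Critical damping c_c = 2√(k_eq·m) = 2√(10120 × 59.2) = 1548 N·s/m, so ζ = c/c_c = 756/1548 = 0.4884.
ω_d = ω_n√(1 − ζ²) = 13.07 × √(1 − 0.238) = 11.41 rad/s.
f_d = ω_d/(2π) = 1.816 Hz.

1.82 Hz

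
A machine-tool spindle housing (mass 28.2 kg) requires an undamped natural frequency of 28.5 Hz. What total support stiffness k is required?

ω_n = 2πf_n = 2π × 28.5 = 179.1 rad/s.
k = m·ω_n² = 28.2 × 179.1² = 28.2 × 32070 = 904300 N/m.

904000 N/m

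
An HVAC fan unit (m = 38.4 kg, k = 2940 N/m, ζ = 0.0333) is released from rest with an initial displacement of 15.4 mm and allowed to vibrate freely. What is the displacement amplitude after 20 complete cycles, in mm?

Logarithmic decrement δ = 2πζ/√(1 − ζ²) = 2π × 0.03330/√(1 − 0.00111) = 0.2093.
After n cycles, x_n/x₀ = e^(−nδ), so x_20 = 15.4 × e^(−20 × 0.2093) = 15.4 × 0.01519 = 0.2340 mm.

0.234 mm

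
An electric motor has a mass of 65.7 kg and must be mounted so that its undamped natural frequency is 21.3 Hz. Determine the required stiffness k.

1180000 N/m

ω_n = 2πf_n = 2π × 21.3 = 133.8 rad/s.
k = m·ω_n² = 65.7 × 133.8² = 65.7 × 17910 = 1177000 N/m.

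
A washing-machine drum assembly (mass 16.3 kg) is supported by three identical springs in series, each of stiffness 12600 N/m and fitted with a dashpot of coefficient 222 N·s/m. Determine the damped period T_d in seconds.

Series springs: 1/k_eq = 3/12600, so k_eq = 12600/3 = 4200 N/m.
ω_n = √(k_eq/m) = √(4200/16.3) = 16.05 rad/s.
Critical damping c_c = 2√(k_eq·m) = 2√(4200 × 16.3) = 523.3 N·s/m, so ζ = c/c_c = 222/523.3 = 0.4242.
ω_d = ω_n√(1 − ζ²) = 16.05 × √(1 − 0.180) = 14.54 rad/s.
T_d = 2π/ω_d = 0.4323 s.

0.432 s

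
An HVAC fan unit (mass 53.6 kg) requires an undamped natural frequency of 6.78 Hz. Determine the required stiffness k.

97300 N/m

ω_n = 2πf_n = 2π × 6.78 = 42.60 rad/s.
k = m·ω_n² = 53.6 × 42.60² = 53.6 × 1815 = 97270 N/m.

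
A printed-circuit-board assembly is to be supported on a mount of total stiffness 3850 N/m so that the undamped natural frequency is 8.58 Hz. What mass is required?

ω_n = 2πf_n = 2π × 8.58 = 53.91 rad/s.
m = k/ω_n² = 3850/53.91² = 3850/2906 = 1.325 kg.

1.32 kg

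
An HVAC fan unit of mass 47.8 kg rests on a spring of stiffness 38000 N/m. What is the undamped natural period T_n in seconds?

ω_n = √(k/m) = √(38000/47.8) = √795.0 = 28.20 rad/s.
T_n = 2π/ω_n = 6.283/28.20 = 0.2228 s.

0.223 s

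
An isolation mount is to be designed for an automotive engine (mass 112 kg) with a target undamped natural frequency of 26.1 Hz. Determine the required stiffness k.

3010000 N/m

ω_n = 2πf_n = 2π × 26.1 = 164.0 rad/s.
k = m·ω_n² = 112 × 164.0² = 112 × 26890 = 3012000 N/m.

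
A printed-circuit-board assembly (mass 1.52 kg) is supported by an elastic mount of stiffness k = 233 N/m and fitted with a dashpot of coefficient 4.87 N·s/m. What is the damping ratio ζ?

ω_n = √(k/m) = √(233.0/1.52) = 12.38 rad/s.
Critical damping c_c = 2√(k·m) = 2√(233.0 × 1.52) = 37.64 N·s/m, so ζ = c/c_c = 4.87/37.64 = 0.1294.

0.129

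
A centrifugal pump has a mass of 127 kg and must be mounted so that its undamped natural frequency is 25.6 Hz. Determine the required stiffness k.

ω_n = 2πf_n = 2π × 25.6 = 160.8 rad/s.
k = m·ω_n² = 127 × 160.8² = 127 × 25870 = 3286000 N/m.

3290000 N/m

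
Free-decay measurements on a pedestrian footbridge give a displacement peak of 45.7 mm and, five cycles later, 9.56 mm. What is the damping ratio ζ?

0.0497

Logarithmic decrement δ = (1/n)·ln(x₀/x_n) = (1/5)·ln(45.7/9.56) = (1/5)·ln(4.780) = 0.3129.
ζ = δ/√(4π² + δ²) = 0.3129/√(39.48 + 0.0979) = 0.3129/6.291 = 0.04974.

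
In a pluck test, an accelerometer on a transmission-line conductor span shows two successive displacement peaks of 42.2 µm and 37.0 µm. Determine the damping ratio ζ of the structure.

Logarithmic decrement δ = (1/n)·ln(x₀/x_n) = (1/1)·ln(42.2/37.0) = (1/1)·ln(1.141) = 0.1315.
ζ = δ/√(4π² + δ²) = 0.1315/√(39.48 + 0.0173) = 0.1315/6.285 = 0.02092.

0.0209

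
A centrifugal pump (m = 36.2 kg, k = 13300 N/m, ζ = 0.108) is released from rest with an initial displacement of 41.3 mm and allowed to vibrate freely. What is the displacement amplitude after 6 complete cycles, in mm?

Logarithmic decrement δ = 2πζ/√(1 − ζ²) = 2π × 0.1080/√(1 − 0.0117) = 0.6826.
After n cycles, x_n/x₀ = e^(−nδ), so x_6 = 41.3 × e^(−6 × 0.6826) = 41.3 × 0.01665 = 0.6876 mm.

0.688 mm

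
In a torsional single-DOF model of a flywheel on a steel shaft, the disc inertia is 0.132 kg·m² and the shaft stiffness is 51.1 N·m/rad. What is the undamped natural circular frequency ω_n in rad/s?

19.7 rad/s

ω_n = √(k_t/J) = √(51.1/0.132) = √387.1 = 19.68 rad/s.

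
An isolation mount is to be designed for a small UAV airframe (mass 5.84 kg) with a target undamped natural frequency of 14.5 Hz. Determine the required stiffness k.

ω_n = 2πf_n = 2π × 14.5 = 91.11 rad/s.
k = m·ω_n² = 5.84 × 91.11² = 5.84 × 8300 = 48470 N/m.

48500 N/m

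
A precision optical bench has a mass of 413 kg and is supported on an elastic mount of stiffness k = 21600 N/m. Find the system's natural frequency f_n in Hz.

1.15 Hz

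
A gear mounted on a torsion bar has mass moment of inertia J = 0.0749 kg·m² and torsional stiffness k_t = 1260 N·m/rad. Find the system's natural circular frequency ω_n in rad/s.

130 rad/s

ω_n = √(k_t/J) = √(1260/0.0749) = √16820 = 129.7 rad/s.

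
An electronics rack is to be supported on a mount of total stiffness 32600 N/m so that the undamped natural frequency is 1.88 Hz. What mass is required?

ω_n = 2πf_n = 2π × 1.88 = 11.81 rad/s.
m = k/ω_n² = 32600/11.81² = 32600/139.5 = 233.6 kg.

234 kg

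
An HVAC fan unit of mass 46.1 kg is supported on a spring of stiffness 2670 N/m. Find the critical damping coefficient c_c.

702 N·s/m

c_c = 2√(k·m) = 2√(2670 × 46.1) = 2 × 350.8 = 701.7 N·s/m.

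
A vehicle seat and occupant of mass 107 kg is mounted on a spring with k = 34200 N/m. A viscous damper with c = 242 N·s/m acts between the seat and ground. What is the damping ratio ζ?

ω_n = √(k/m) = √(34200/107) = 17.88 rad/s.
Critical damping c_c = 2√(k·m) = 2√(34200 × 107) = 3826 N·s/m, so ζ = c/c_c = 242/3826 = 0.06325.

0.0633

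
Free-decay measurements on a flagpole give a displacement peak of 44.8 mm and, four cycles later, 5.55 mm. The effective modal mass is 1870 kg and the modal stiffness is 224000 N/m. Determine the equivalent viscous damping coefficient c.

3390 N·s/m

Logarithmic decrement δ = (1/n)·ln(x₀/x_n) = (1/4)·ln(44.8/5.55) = (1/4)·ln(8.072) = 0.5221.
ζ = δ/√(4π² + δ²) = 0.5221/√(39.48 + 0.273) = 0.5221/6.305 = 0.08281.
c = ζ · 2√(km) = 0.08281 × 2√(224000 × 1870) = 0.08281 × 40930 = 3390 N·s/m.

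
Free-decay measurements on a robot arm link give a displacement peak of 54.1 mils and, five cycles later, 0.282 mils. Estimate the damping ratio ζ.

0.165

Logarithmic decrement δ = (1/n)·ln(x₀/x_n) = (1/5)·ln(54.1/0.282) = (1/5)·ln(191.8) = 1.051.
ζ = δ/√(4π² + δ²) = 1.051/√(39.48 + 1.11) = 1.051/6.371 = 0.1650.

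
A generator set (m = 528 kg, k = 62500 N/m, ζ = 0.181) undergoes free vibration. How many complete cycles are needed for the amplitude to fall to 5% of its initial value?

3 cycles

Logarithmic decrement δ = 2πζ/√(1 − ζ²) = 2π × 0.1810/√(1 − 0.0328) = 1.156.
x_n/x₀ = e^(−nδ) ≤ 0.05; take ln: n ≥ ln(1/0.05)/δ = 2.996/1.156 = 2.591.
So 3 complete cycles are required.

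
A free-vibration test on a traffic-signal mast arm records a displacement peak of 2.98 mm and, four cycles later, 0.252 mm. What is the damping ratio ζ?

Logarithmic decrement δ = (1/n)·ln(x₀/x_n) = (1/4)·ln(2.98/0.252) = (1/4)·ln(11.83) = 0.6176.
ζ = δ/√(4π² + δ²) = 0.6176/√(39.48 + 0.381) = 0.6176/6.313 = 0.09782.

0.0978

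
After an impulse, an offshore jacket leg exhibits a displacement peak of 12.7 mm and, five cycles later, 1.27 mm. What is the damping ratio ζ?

Logarithmic decrement δ = (1/n)·ln(x₀/x_n) = (1/5)·ln(12.7/1.27) = (1/5)·ln(10.00) = 0.4605.
ζ = δ/√(4π² + δ²) = 0.4605/√(39.48 + 0.212) = 0.4605/6.300 = 0.07310.

0.0731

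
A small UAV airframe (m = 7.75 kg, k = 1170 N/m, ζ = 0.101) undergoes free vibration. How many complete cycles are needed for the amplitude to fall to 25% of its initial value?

3 cycles

Logarithmic decrement δ = 2πζ/√(1 − ζ²) = 2π × 0.1010/√(1 − 0.0102) = 0.6379.
x_n/x₀ = e^(−nδ) ≤ 0.25; take ln: n ≥ ln(1/0.25)/δ = 1.386/0.6379 = 2.173.
So 3 complete cycles are required.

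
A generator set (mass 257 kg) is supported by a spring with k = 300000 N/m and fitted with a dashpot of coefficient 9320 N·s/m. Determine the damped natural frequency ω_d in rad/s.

ω_n = √(k/m) = √(300000/257) = 34.17 rad/s.
Critical damping c_c = 2√(k·m) = 2√(300000 × 257) = 17560 N·s/m, so ζ = c/c_c = 9320/17560 = 0.5307.
ω_d = ω_n√(1 − ζ²) = 34.17 × √(1 − 0.282) = 28.96 rad/s.

29.0 rad/s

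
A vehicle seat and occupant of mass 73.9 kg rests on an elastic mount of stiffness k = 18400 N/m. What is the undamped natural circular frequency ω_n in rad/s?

15.8 rad/s

ω_n = √(k/m) = √(18400/73.9) = √249.0 = 15.78 rad/s.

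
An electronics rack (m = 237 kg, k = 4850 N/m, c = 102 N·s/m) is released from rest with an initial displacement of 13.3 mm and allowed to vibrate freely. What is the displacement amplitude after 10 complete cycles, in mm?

ζ = c/(2√(km)) = 102/(2√(4850 × 237)) = 102/2144 = 0.04757.
Logarithmic decrement δ = 2πζ/√(1 − ζ²) = 2π × 0.04757/√(1 − 0.00226) = 0.2992.
After n cycles, x_n/x₀ = e^(−nδ), so x_10 = 13.3 × e^(−10 × 0.2992) = 13.3 × 0.05017 = 0.6673 mm.

0.667 mm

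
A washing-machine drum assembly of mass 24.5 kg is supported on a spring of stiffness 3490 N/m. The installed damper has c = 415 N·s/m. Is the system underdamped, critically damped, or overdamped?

underdamped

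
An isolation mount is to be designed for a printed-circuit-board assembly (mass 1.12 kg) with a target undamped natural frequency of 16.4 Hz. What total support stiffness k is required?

ω_n = 2πf_n = 2π × 16.4 = 103.0 rad/s.
k = m·ω_n² = 1.12 × 103.0² = 1.12 × 10620 = 11890 N/m.

11900 N/m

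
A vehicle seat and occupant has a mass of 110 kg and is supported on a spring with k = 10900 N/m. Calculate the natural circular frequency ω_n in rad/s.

ω_n = √(k/m) = √(10900/110) = √99.09 = 9.954 rad/s.

9.95 rad/s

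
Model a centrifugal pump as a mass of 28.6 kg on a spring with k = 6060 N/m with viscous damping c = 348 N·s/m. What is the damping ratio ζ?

0.418

ω_n = √(k/m) = √(6060/28.6) = 14.56 rad/s.
Critical damping c_c = 2√(k·m) = 2√(6060 × 28.6) = 832.6 N·s/m, so ζ = c/c_c = 348/832.6 = 0.4180.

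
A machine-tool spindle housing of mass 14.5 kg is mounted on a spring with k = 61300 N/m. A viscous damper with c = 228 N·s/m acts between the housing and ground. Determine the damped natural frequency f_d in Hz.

10.3 Hz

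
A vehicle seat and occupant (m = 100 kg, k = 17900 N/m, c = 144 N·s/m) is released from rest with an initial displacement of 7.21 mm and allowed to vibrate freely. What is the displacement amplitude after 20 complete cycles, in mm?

0.00825 mm

ζ = c/(2√(km)) = 144/(2√(17900 × 100)) = 144/2676 = 0.05382.
Logarithmic decrement δ = 2πζ/√(1 − ζ²) = 2π × 0.05382/√(1 − 0.00290) = 0.3386.
After n cycles, x_n/x₀ = e^(−nδ), so x_20 = 7.21 × e^(−20 × 0.3386) = 7.21 × 0.001145 = 0.008255 mm.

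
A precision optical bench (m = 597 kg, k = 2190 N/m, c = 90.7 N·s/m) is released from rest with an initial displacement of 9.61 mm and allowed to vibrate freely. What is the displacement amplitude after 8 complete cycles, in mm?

1.31 mm

ζ = c/(2√(km)) = 90.7/(2√(2190 × 597)) = 90.7/2287 = 0.03966.
Logarithmic decrement δ = 2πζ/√(1 − ζ²) = 2π × 0.03966/√(1 − 0.00157) = 0.2494.
After n cycles, x_n/x₀ = e^(−nδ), so x_8 = 9.61 × e^(−8 × 0.2494) = 9.61 × 0.1360 = 1.307 mm.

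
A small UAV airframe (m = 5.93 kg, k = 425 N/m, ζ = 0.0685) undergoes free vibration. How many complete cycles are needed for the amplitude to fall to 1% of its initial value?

11 cycles

Logarithmic decrement δ = 2πζ/√(1 − ζ²) = 2π × 0.06850/√(1 − 0.00469) = 0.4314.
x_n/x₀ = e^(−nδ) ≤ 0.01; take ln: n ≥ ln(1/0.01)/δ = 4.605/0.4314 = 10.67.
So 11 complete cycles are required.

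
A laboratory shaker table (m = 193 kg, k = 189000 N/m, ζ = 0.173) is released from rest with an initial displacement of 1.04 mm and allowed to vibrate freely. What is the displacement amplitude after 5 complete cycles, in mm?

0.00417 mm

Logarithmic decrement δ = 2πζ/√(1 − ζ²) = 2π × 0.1730/√(1 − 0.0299) = 1.104.
After n cycles, x_n/x₀ = e^(−nδ), so x_5 = 1.04 × e^(−5 × 1.104) = 1.04 × 0.004013 = 0.004174 mm.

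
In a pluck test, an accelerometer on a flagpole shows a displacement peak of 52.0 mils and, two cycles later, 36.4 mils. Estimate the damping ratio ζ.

Logarithmic decrement δ = (1/n)·ln(x₀/x_n) = (1/2)·ln(52.0/36.4) = (1/2)·ln(1.429) = 0.1783.
ζ = δ/√(4π² + δ²) = 0.1783/√(39.48 + 0.0318) = 0.1783/6.286 = 0.02837.

0.0284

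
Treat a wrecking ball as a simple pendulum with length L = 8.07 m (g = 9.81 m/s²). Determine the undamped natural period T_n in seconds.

For a simple pendulum ω_n = √(g/L) = √(9.81/8.07) = √1.216 = 1.103 rad/s.
T_n = 2π/ω_n = 6.283/1.103 = 5.699 s.

5.70 s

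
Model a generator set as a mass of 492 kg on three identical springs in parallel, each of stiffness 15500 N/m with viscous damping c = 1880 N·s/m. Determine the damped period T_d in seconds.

Parallel springs add: k_eq = 3 × 15500 = 46500 N/m.
ω_n = √(k_eq/m) = √(46500/492) = 9.722 rad/s.
Critical damping c_c = 2√(k_eq·m) = 2√(46500 × 492) = 9566 N·s/m, so ζ = c/c_c = 1880/9566 = 0.1965.
ω_d = ω_n√(1 − ζ²) = 9.722 × √(1 − 0.0386) = 9.532 rad/s.
T_d = 2π/ω_d = 0.6592 s.

0.659 s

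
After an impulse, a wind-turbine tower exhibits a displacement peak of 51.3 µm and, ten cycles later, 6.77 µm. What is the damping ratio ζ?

Logarithmic decrement δ = (1/n)·ln(x₀/x_n) = (1/10)·ln(51.3/6.77) = (1/10)·ln(7.578) = 0.2025.
ζ = δ/√(4π² + δ²) = 0.2025/√(39.48 + 0.0410) = 0.2025/6.286 = 0.03222.

0.0322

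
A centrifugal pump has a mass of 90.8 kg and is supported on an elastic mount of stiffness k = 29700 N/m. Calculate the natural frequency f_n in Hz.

ω_n = √(k/m) = √(29700/90.8) = √327.1 = 18.09 rad/s.
f_n = ω_n/(2π) = 18.09/6.283 = 2.878 Hz.

2.88 Hz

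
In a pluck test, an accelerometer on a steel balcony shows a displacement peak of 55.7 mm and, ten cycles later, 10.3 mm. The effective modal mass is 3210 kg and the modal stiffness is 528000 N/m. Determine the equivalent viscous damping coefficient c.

2210 N·s/m

Logarithmic decrement δ = (1/n)·ln(x₀/x_n) = (1/10)·ln(55.7/10.3) = (1/10)·ln(5.408) = 0.1688.
ζ = δ/√(4π² + δ²) = 0.1688/√(39.48 + 0.0285) = 0.1688/6.285 = 0.02685.
c = ζ · 2√(km) = 0.02685 × 2√(528000 × 3210) = 0.02685 × 82340 = 2211 N·s/m.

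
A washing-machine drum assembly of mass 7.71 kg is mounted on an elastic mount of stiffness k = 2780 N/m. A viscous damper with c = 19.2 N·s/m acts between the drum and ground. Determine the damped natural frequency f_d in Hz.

3.02 Hz

ω_n = √(k/m) = √(2780/7.71) = 18.99 rad/s.
Critical damping c_c = 2√(k·m) = 2√(2780 × 7.71) = 292.8 N·s/m, so ζ = c/c_c = 19.2/292.8 = 0.06557.
ω_d = ω_n√(1 − ζ²) = 18.99 × √(1 − 0.00430) = 18.95 rad/s.
f_d = ω_d/(2π) = 3.016 Hz.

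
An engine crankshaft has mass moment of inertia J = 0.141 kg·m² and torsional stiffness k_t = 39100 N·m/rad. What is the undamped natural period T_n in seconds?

0.0119 s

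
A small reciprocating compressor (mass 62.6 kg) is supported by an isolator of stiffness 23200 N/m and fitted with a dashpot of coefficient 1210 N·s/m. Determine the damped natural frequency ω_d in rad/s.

16.6 rad/s

ω_n = √(k/m) = √(23200/62.6) = 19.25 rad/s.
Critical damping c_c = 2√(k·m) = 2√(23200 × 62.6) = 2410 N·s/m, so ζ = c/c_c = 1210/2410 = 0.5020.
ω_d = ω_n√(1 − ζ²) = 19.25 × √(1 − 0.252) = 16.65 rad/s.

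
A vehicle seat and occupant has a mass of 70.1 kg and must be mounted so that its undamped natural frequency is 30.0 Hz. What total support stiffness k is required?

2490000 N/m

ω_n = 2πf_n = 2π × 30.0 = 188.5 rad/s.
k = m·ω_n² = 70.1 × 188.5² = 70.1 × 35530 = 2491000 N/m.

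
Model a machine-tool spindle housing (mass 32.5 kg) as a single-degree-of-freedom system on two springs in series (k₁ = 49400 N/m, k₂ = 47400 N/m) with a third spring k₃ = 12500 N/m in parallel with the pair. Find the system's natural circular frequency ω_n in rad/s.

33.6 rad/s

Series pair: k_s = k₁k₂/(k₁+k₂) = (49400)(47400)/(49400 + 47400) = 24190 N/m. In parallel with k₃: k_eq = 24190 + 12500 = 36690 N/m.
ω_n = √(k_eq/m) = √(36690/32.5) = √1129 = 33.60 rad/s.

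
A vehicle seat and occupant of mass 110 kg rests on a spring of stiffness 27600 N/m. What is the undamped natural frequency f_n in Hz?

2.52 Hz

ω_n = √(k/m) = √(27600/110) = √250.9 = 15.84 rad/s.
f_n = ω_n/(2π) = 15.84/6.283 = 2.521 Hz.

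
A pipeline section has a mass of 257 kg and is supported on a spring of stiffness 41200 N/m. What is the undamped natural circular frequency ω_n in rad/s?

12.7 rad/s

ω_n = √(k/m) = √(41200/257) = √160.3 = 12.66 rad/s.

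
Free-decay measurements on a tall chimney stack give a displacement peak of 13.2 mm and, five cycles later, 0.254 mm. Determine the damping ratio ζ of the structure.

0.125

Logarithmic decrement δ = (1/n)·ln(x₀/x_n) = (1/5)·ln(13.2/0.254) = (1/5)·ln(51.97) = 0.7901.
ζ = δ/√(4π² + δ²) = 0.7901/√(39.48 + 0.624) = 0.7901/6.333 = 0.1248.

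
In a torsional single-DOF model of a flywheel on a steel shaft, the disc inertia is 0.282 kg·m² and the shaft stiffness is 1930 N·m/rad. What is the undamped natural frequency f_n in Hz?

13.2 Hz

ω_n = √(k_t/J) = √(1930/0.282) = √6844 = 82.73 rad/s.
f_n = ω_n/(2π) = 82.73/6.283 = 13.17 Hz.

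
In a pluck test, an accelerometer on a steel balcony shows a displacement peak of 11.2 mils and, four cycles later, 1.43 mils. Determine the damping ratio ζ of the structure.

0.0816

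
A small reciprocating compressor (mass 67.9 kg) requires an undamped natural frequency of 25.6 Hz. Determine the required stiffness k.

ω_n = 2πf_n = 2π × 25.6 = 160.8 rad/s.
k = m·ω_n² = 67.9 × 160.8² = 67.9 × 25870 = 1757000 N/m.

1760000 N/m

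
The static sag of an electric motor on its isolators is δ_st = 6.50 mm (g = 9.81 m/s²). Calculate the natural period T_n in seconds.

0.162 s

ω_n = √(g/δ_st) = √(9.81/0.00650) = √1509 = 38.85 rad/s.
T_n = 2π/ω_n = 6.283/38.85 = 0.1617 s.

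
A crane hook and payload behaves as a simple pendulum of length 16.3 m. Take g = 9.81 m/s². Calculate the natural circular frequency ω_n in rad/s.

0.776 rad/s

For a simple pendulum ω_n = √(g/L) = √(9.81/16.3) = √0.6018 = 0.7758 rad/s.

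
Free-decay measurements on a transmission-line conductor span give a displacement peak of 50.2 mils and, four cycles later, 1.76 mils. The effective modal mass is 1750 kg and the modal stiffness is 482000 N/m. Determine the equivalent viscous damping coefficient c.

7680 N·s/m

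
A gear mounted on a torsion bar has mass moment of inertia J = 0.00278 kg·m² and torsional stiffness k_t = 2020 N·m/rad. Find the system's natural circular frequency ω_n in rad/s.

ω_n = √(k_t/J) = √(2020/0.00278) = √726600 = 852.4 rad/s.

852 rad/s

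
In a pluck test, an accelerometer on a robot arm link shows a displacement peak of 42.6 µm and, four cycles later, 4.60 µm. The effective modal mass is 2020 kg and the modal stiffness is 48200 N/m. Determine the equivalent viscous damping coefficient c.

Logarithmic decrement δ = (1/n)·ln(x₀/x_n) = (1/4)·ln(42.6/4.60) = (1/4)·ln(9.261) = 0.5564.
ζ = δ/√(4π² + δ²) = 0.5564/√(39.48 + 0.310) = 0.5564/6.308 = 0.08822.
c = ζ · 2√(km) = 0.08822 × 2√(48200 × 2020) = 0.08822 × 19730 = 1741 N·s/m.

1740 N·s/m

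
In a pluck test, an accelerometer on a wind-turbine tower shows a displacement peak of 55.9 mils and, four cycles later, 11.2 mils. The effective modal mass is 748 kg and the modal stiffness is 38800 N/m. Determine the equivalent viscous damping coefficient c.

688 N·s/m

Logarithmic decrement δ = (1/n)·ln(x₀/x_n) = (1/4)·ln(55.9/11.2) = (1/4)·ln(4.991) = 0.4019.
ζ = δ/√(4π² + δ²) = 0.4019/√(39.48 + 0.162) = 0.4019/6.296 = 0.06384.
c = ζ · 2√(km) = 0.06384 × 2√(38800 × 748) = 0.06384 × 10770 = 687.8 N·s/m.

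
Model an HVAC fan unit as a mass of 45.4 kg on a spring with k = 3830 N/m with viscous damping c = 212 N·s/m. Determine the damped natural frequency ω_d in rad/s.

8.88 rad/s

ω_n = √(k/m) = √(3830/45.4) = 9.185 rad/s.
Critical damping c_c = 2√(k·m) = 2√(3830 × 45.4) = 834.0 N·s/m, so ζ = c/c_c = 212/834.0 = 0.2542.
ω_d = ω_n√(1 − ζ²) = 9.185 × √(1 − 0.0646) = 8.883 rad/s.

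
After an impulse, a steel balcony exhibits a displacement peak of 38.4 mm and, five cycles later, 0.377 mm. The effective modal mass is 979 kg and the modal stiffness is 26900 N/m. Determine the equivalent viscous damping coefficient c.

1490 N·s/m

Logarithmic decrement δ = (1/n)·ln(x₀/x_n) = (1/5)·ln(38.4/0.377) = (1/5)·ln(101.9) = 0.9247.
ζ = δ/√(4π² + δ²) = 0.9247/√(39.48 + 0.855) = 0.9247/6.351 = 0.1456.
c = ζ · 2√(km) = 0.1456 × 2√(26900 × 979) = 0.1456 × 10260 = 1494 N·s/m.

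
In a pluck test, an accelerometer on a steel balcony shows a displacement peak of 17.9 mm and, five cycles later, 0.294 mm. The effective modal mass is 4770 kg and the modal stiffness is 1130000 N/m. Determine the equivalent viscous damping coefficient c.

19000 N·s/m

Logarithmic decrement δ = (1/n)·ln(x₀/x_n) = (1/5)·ln(17.9/0.294) = (1/5)·ln(60.88) = 0.8218.
ζ = δ/√(4π² + δ²) = 0.8218/√(39.48 + 0.675) = 0.8218/6.337 = 0.1297.
c = ζ · 2√(km) = 0.1297 × 2√(1130000 × 4770) = 0.1297 × 146800 = 19040 N·s/m.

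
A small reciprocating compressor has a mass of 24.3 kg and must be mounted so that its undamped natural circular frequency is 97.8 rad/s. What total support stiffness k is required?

k = m·ω_n² = 24.3 × 97.80² = 24.3 × 9565 = 232400 N/m.

232000 N/m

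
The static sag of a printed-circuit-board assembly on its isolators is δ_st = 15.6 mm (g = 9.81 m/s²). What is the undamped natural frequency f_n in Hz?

ω_n = √(g/δ_st) = √(9.81/0.0156) = √628.8 = 25.08 rad/s.
f_n = ω_n/(2π) = 25.08/6.283 = 3.991 Hz.

3.99 Hz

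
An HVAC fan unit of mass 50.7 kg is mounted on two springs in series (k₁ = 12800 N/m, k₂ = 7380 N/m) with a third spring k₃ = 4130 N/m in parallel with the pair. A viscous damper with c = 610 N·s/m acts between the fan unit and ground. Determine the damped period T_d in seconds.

0.536 s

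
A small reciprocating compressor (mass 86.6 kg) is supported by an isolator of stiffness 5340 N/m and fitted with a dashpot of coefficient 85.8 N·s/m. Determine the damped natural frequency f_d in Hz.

1.25 Hz

ω_n = √(k/m) = √(5340/86.6) = 7.853 rad/s.
Critical damping c_c = 2√(k·m) = 2√(5340 × 86.6) = 1360 N·s/m, so ζ = c/c_c = 85.8/1360 = 0.06309.
ω_d = ω_n√(1 − ζ²) = 7.853 × √(1 − 0.00398) = 7.837 rad/s.
f_d = ω_d/(2π) = 1.247 Hz.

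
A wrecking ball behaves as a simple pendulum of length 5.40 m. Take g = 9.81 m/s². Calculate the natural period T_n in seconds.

4.66 s

For a simple pendulum ω_n = √(g/L) = √(9.81/5.40) = √1.817 = 1.348 rad/s.
T_n = 2π/ω_n = 6.283/1.348 = 4.662 s.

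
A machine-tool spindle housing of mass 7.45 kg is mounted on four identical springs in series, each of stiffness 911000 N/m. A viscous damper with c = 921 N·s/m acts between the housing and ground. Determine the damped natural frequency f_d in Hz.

Series springs: 1/k_eq = 4/911000, so k_eq = 911000/4 = 227800 N/m.
ω_n = √(k_eq/m) = √(227800/7.45) = 174.8 rad/s.
Critical damping c_c = 2√(k_eq·m) = 2√(227800 × 7.45) = 2605 N·s/m, so ζ = c/c_c = 921/2605 = 0.3535.
ω_d = ω_n√(1 − ζ²) = 174.8 × √(1 − 0.125) = 163.6 rad/s.
f_d = ω_d/(2π) = 26.03 Hz.

26.0 Hz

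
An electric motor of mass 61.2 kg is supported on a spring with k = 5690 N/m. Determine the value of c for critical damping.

1180 N·s/m

c_c = 2√(k·m) = 2√(5690 × 61.2) = 2 × 590.1 = 1180 N·s/m.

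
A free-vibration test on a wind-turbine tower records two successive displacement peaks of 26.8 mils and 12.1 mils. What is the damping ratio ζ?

0.126

Logarithmic decrement δ = (1/n)·ln(x₀/x_n) = (1/1)·ln(26.8/12.1) = (1/1)·ln(2.215) = 0.7952.
ζ = δ/√(4π² + δ²) = 0.7952/√(39.48 + 0.632) = 0.7952/6.333 = 0.1256.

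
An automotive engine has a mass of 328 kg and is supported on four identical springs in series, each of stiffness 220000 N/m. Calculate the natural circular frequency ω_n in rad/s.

Series springs: 1/k_eq = 4/220000, so k_eq = 220000/4 = 55000 N/m.
ω_n = √(k_eq/m) = √(55000/328) = √167.7 = 12.95 rad/s.

12.9 rad/s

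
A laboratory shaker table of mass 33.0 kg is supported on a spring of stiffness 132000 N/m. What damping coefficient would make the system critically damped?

4170 N·s/m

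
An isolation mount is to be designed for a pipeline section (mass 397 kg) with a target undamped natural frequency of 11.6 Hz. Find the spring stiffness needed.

ω_n = 2πf_n = 2π × 11.6 = 72.88 rad/s.
k = m·ω_n² = 397 × 72.88² = 397 × 5312 = 2109000 N/m.

2110000 N/m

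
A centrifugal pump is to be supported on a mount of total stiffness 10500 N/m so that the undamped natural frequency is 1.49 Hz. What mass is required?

ω_n = 2πf_n = 2π × 1.49 = 9.362 rad/s.
m = k/ω_n² = 10500/9.362² = 10500/87.65 = 119.8 kg.

120 kg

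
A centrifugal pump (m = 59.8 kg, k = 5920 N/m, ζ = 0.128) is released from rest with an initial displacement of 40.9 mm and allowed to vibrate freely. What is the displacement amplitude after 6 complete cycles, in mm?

0.315 mm

Logarithmic decrement δ = 2πζ/√(1 − ζ²) = 2π × 0.1280/√(1 − 0.0164) = 0.8109.
After n cycles, x_n/x₀ = e^(−nδ), so x_6 = 40.9 × e^(−6 × 0.8109) = 40.9 × 0.007708 = 0.3153 mm.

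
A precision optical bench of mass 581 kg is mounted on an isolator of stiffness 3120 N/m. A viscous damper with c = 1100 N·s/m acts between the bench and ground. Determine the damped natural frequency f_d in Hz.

0.337 Hz

ω_n = √(k/m) = √(3120/581) = 2.317 rad/s.
Critical damping c_c = 2√(k·m) = 2√(3120 × 581) = 2693 N·s/m, so ζ = c/c_c = 1100/2693 = 0.4085.
ω_d = ω_n√(1 − ζ²) = 2.317 × √(1 − 0.167) = 2.115 rad/s.
f_d = ω_d/(2π) = 0.3366 Hz.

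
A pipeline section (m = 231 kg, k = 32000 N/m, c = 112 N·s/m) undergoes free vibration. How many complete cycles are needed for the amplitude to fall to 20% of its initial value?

13 cycles

ζ = c/(2√(km)) = 112/(2√(32000 × 231)) = 112/5438 = 0.02060.
Logarithmic decrement δ = 2πζ/√(1 − ζ²) = 2π × 0.02060/√(1 − 0.000424) = 0.1294.
x_n/x₀ = e^(−nδ) ≤ 0.2; take ln: n ≥ ln(1/0.2)/δ = 1.609/0.1294 = 12.43.
So 13 complete cycles are required.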